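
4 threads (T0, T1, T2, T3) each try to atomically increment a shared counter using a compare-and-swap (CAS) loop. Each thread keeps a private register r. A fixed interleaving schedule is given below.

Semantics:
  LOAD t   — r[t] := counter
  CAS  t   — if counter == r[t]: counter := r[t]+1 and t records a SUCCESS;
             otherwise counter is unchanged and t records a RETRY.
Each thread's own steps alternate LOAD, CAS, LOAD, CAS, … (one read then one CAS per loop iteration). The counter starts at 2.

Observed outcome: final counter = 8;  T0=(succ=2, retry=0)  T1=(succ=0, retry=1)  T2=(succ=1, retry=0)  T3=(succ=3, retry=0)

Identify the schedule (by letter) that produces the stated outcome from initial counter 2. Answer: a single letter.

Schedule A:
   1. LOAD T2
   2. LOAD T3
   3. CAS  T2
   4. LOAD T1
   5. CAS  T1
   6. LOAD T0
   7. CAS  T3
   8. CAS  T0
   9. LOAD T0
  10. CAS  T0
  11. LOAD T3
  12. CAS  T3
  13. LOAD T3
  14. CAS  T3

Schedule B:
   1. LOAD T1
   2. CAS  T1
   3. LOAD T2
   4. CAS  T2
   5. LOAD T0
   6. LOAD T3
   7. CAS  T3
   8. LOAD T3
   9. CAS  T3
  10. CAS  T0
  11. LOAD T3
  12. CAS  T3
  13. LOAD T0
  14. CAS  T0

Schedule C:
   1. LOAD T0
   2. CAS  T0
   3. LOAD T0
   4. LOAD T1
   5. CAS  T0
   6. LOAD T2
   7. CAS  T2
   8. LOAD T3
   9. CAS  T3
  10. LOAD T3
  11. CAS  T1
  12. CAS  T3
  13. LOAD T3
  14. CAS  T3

Simulating candidate C:
T0 LOAD — after: cnt=2, r=2 — load
T0 CAS — after: cnt=3, r=2 — ok
T0 LOAD — after: cnt=3, r=3 — load
T1 LOAD — after: cnt=3, r=3 — load
T0 CAS — after: cnt=4, r=3 — ok
T2 LOAD — after: cnt=4, r=4 — load
T2 CAS — after: cnt=5, r=4 — ok
T3 LOAD — after: cnt=5, r=5 — load
T3 CAS — after: cnt=6, r=5 — ok
T3 LOAD — after: cnt=6, r=6 — load
T1 CAS — after: cnt=6, r=3 — retry
T3 CAS — after: cnt=7, r=6 — ok
T3 LOAD — after: cnt=7, r=7 — load
T3 CAS — after: cnt=8, r=7 — ok

C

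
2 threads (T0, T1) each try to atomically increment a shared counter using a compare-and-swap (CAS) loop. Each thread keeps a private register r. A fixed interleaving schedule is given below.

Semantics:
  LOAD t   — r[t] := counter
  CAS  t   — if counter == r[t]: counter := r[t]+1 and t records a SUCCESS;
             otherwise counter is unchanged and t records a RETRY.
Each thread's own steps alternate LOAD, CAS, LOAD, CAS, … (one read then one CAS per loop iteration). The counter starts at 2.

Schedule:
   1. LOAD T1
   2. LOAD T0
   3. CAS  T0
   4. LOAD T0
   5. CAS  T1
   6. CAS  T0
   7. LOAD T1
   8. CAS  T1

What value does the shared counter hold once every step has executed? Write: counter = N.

counter = 5

[1] T1.load  rd  (counter 2, T1.r 2)
[2] T0.load  rd  (counter 2, T0.r 2)
[3] T0.cas  hit  (counter 3, T0.r 2)
[4] T0.load  rd  (counter 3, T0.r 3)
[5] T1.cas  miss  (counter 3, T1.r 2)
[6] T0.cas  hit  (counter 4, T0.r 3)
[7] T1.load  rd  (counter 4, T1.r 4)
[8] T1.cas  hit  (counter 5, T1.r 4)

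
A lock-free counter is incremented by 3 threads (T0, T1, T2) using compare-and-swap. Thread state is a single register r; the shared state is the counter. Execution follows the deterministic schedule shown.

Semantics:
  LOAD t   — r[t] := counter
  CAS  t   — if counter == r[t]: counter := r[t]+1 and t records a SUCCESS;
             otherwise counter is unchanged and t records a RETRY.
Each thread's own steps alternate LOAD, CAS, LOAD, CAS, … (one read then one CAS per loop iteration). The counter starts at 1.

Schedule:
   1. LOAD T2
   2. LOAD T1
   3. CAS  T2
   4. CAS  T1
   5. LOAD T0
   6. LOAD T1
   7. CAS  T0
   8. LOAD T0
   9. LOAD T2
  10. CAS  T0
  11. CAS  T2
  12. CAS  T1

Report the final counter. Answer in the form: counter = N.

#1 T2 reads 1
#2 T1 reads 1
#3 T2 CAS(1→2) writes; counter now 2
#4 T1 CAS(1→2) fails; counter now 2
#5 T0 reads 2
#6 T1 reads 2
#7 T0 CAS(2→3) writes; counter now 3
#8 T0 reads 3
#9 T2 reads 3
#10 T0 CAS(3→4) writes; counter now 4
#11 T2 CAS(3→4) fails; counter now 4
#12 T1 CAS(2→3) fails; counter now 4

counter = 4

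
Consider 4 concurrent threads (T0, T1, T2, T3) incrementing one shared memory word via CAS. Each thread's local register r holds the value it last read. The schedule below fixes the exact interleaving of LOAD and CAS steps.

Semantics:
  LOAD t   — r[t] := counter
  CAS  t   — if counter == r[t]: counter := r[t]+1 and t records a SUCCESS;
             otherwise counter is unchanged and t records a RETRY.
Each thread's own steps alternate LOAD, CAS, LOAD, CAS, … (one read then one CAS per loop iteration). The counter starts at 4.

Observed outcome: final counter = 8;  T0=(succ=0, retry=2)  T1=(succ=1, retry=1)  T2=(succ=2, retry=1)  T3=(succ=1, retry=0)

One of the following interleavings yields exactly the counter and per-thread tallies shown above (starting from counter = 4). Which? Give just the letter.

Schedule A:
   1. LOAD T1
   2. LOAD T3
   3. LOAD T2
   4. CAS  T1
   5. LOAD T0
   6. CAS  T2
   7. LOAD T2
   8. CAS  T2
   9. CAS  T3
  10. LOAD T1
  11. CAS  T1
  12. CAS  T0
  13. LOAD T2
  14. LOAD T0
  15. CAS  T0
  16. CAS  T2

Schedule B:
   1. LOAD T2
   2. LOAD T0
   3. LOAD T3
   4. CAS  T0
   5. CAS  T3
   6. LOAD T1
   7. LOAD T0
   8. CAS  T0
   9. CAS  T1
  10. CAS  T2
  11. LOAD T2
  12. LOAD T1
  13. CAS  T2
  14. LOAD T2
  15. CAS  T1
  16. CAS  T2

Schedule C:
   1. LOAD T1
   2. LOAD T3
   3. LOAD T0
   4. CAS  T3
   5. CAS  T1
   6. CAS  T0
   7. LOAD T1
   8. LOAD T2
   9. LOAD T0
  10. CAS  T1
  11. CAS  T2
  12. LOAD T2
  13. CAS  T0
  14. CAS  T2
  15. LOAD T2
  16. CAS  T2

C

Tracing schedule C:
step 1: T1 LOAD ⇒ load; ctr=4 reg=4
step 2: T3 LOAD ⇒ load; ctr=4 reg=4
step 3: T0 LOAD ⇒ load; ctr=4 reg=4
step 4: T3 CAS ⇒ ok; ctr=5 reg=4
step 5: T1 CAS ⇒ retry; ctr=5 reg=4
step 6: T0 CAS ⇒ retry; ctr=5 reg=4
step 7: T1 LOAD ⇒ load; ctr=5 reg=5
step 8: T2 LOAD ⇒ load; ctr=5 reg=5
step 9: T0 LOAD ⇒ load; ctr=5 reg=5
step 10: T1 CAS ⇒ ok; ctr=6 reg=5
step 11: T2 CAS ⇒ retry; ctr=6 reg=5
step 12: T2 LOAD ⇒ load; ctr=6 reg=6
step 13: T0 CAS ⇒ retry; ctr=6 reg=5
step 14: T2 CAS ⇒ ok; ctr=7 reg=6
step 15: T2 LOAD ⇒ load; ctr=7 reg=7
step 16: T2 CAS ⇒ ok; ctr=8 reg=7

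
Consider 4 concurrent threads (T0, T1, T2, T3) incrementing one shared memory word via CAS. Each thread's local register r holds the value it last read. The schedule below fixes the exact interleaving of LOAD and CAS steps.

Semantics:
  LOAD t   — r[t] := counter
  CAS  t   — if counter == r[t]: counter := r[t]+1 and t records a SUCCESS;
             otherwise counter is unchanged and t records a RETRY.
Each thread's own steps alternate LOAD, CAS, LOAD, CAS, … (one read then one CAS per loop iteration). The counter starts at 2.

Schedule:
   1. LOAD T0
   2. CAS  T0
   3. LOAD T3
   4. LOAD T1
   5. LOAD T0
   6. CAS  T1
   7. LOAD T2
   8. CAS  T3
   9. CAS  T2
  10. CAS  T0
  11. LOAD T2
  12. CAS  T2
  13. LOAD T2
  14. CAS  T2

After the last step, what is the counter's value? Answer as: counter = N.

[1] T0.load  rd  (counter 2, T0.r 2)
[2] T0.cas  hit  (counter 3, T0.r 2)
[3] T3.load  rd  (counter 3, T3.r 3)
[4] T1.load  rd  (counter 3, T1.r 3)
[5] T0.load  rd  (counter 3, T0.r 3)
[6] T1.cas  hit  (counter 4, T1.r 3)
[7] T2.load  rd  (counter 4, T2.r 4)
[8] T3.cas  miss  (counter 4, T3.r 3)
[9] T2.cas  hit  (counter 5, T2.r 4)
[10] T0.cas  miss  (counter 5, T0.r 3)
[11] T2.load  rd  (counter 5, T2.r 5)
[12] T2.cas  hit  (counter 6, T2.r 5)
[13] T2.load  rd  (counter 6, T2.r 6)
[14] T2.cas  hit  (counter 7, T2.r 6)

counter = 7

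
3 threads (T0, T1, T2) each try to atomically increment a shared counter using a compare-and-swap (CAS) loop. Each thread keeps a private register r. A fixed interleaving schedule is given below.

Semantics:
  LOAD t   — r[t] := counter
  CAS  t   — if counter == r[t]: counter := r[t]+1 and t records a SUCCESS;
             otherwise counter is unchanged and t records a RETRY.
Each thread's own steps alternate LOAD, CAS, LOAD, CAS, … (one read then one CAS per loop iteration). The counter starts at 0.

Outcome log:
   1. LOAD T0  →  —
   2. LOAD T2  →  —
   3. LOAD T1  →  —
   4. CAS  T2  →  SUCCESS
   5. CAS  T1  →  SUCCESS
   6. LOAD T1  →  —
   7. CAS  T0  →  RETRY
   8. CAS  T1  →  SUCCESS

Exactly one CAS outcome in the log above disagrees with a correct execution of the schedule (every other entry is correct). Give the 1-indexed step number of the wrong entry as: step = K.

step = 5

Correct run:
T0 LOAD — after: cnt=0, r=0 — load
T2 LOAD — after: cnt=0, r=0 — load
T1 LOAD — after: cnt=0, r=0 — load
T2 CAS — after: cnt=1, r=0 — ok
T1 CAS — after: cnt=1, r=0 — retry
T1 LOAD — after: cnt=1, r=1 — load
T0 CAS — after: cnt=1, r=0 — retry
T1 CAS — after: cnt=2, r=1 — ok
Log disagrees first at step 5.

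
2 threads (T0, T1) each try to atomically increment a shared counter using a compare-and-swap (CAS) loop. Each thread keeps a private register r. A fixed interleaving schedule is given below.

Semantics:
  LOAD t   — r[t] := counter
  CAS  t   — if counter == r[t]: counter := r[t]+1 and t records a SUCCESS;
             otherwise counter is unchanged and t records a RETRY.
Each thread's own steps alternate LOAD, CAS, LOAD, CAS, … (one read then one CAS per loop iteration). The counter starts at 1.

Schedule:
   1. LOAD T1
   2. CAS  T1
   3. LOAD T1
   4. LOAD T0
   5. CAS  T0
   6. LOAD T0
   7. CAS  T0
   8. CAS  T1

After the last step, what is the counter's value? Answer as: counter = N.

counter = 4

step 1: T1 LOAD ⇒ load; ctr=1 reg=1
step 2: T1 CAS ⇒ ok; ctr=2 reg=1
step 3: T1 LOAD ⇒ load; ctr=2 reg=2
step 4: T0 LOAD ⇒ load; ctr=2 reg=2
step 5: T0 CAS ⇒ ok; ctr=3 reg=2
step 6: T0 LOAD ⇒ load; ctr=3 reg=3
step 7: T0 CAS ⇒ ok; ctr=4 reg=3
step 8: T1 CAS ⇒ retry; ctr=4 reg=2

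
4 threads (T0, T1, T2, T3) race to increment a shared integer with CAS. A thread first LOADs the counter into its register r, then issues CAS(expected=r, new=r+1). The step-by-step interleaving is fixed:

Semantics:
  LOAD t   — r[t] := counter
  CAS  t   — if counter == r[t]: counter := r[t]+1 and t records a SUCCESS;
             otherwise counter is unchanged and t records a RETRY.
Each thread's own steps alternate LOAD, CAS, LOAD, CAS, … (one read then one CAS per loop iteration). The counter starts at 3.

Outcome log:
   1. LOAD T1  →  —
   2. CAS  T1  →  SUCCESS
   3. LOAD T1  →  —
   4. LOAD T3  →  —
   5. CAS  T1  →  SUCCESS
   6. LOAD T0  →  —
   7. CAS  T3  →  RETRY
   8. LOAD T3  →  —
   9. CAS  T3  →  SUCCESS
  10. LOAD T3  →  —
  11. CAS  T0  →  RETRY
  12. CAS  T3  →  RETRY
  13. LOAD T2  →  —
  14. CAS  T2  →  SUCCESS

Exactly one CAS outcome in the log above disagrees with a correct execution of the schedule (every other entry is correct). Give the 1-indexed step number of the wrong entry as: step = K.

step = 12

Reference trace:
1. LOAD T1 → mem=3 r[T1]=3 [LOAD]
2. CAS T1 → mem=4 r[T1]=3 [OK]
3. LOAD T1 → mem=4 r[T1]=4 [LOAD]
4. LOAD T3 → mem=4 r[T3]=4 [LOAD]
5. CAS T1 → mem=5 r[T1]=4 [OK]
6. LOAD T0 → mem=5 r[T0]=5 [LOAD]
7. CAS T3 → mem=5 r[T3]=4 [RETRY]
8. LOAD T3 → mem=5 r[T3]=5 [LOAD]
9. CAS T3 → mem=6 r[T3]=5 [OK]
10. LOAD T3 → mem=6 r[T3]=6 [LOAD]
11. CAS T0 → mem=6 r[T0]=5 [RETRY]
12. CAS T3 → mem=7 r[T3]=6 [OK]
13. LOAD T2 → mem=7 r[T2]=7 [LOAD]
14. CAS T2 → mem=8 r[T2]=7 [OK]
Log disagrees first at step 12.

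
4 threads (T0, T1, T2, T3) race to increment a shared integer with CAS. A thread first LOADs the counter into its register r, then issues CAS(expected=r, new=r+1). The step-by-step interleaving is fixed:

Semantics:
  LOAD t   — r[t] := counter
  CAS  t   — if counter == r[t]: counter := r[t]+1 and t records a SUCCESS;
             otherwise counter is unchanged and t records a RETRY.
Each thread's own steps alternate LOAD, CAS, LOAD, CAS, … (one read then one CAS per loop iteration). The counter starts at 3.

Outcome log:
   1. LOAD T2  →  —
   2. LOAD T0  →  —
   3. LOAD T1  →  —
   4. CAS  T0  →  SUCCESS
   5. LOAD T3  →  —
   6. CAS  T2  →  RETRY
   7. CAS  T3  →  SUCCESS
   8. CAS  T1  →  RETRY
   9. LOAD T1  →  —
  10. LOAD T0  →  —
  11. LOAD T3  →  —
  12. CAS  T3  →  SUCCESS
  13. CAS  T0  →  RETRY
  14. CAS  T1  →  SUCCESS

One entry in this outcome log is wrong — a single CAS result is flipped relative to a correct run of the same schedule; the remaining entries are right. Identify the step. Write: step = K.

Correct run:
step 1: T2 LOAD ⇒ load; ctr=3 reg=3
step 2: T0 LOAD ⇒ load; ctr=3 reg=3
step 3: T1 LOAD ⇒ load; ctr=3 reg=3
step 4: T0 CAS ⇒ ok; ctr=4 reg=3
step 5: T3 LOAD ⇒ load; ctr=4 reg=4
step 6: T2 CAS ⇒ retry; ctr=4 reg=3
step 7: T3 CAS ⇒ ok; ctr=5 reg=4
step 8: T1 CAS ⇒ retry; ctr=5 reg=3
step 9: T1 LOAD ⇒ load; ctr=5 reg=5
step 10: T0 LOAD ⇒ load; ctr=5 reg=5
step 11: T3 LOAD ⇒ load; ctr=5 reg=5
step 12: T3 CAS ⇒ ok; ctr=6 reg=5
step 13: T0 CAS ⇒ retry; ctr=6 reg=5
step 14: T1 CAS ⇒ retry; ctr=6 reg=5
Mismatch at 14.

step = 14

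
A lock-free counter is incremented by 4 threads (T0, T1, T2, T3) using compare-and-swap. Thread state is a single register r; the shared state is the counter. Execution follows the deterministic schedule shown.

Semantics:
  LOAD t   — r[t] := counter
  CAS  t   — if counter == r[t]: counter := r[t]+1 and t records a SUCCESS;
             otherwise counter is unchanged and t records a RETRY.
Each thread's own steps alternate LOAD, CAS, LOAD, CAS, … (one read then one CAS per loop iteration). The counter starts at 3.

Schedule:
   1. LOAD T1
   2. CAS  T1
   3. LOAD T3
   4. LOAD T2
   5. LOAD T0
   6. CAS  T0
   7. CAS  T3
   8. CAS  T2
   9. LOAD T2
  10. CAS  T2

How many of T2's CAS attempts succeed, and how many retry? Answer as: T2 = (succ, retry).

T2 = (1, 1)

1. LOAD T1 → mem=3 r[T1]=3 [LOAD]
2. CAS T1 → mem=4 r[T1]=3 [OK]
3. LOAD T3 → mem=4 r[T3]=4 [LOAD]
4. LOAD T2 → mem=4 r[T2]=4 [LOAD]
5. LOAD T0 → mem=4 r[T0]=4 [LOAD]
6. CAS T0 → mem=5 r[T0]=4 [OK]
7. CAS T3 → mem=5 r[T3]=4 [RETRY]
8. CAS T2 → mem=5 r[T2]=4 [RETRY]
9. LOAD T2 → mem=5 r[T2]=5 [LOAD]
10. CAS T2 → mem=6 r[T2]=5 [OK]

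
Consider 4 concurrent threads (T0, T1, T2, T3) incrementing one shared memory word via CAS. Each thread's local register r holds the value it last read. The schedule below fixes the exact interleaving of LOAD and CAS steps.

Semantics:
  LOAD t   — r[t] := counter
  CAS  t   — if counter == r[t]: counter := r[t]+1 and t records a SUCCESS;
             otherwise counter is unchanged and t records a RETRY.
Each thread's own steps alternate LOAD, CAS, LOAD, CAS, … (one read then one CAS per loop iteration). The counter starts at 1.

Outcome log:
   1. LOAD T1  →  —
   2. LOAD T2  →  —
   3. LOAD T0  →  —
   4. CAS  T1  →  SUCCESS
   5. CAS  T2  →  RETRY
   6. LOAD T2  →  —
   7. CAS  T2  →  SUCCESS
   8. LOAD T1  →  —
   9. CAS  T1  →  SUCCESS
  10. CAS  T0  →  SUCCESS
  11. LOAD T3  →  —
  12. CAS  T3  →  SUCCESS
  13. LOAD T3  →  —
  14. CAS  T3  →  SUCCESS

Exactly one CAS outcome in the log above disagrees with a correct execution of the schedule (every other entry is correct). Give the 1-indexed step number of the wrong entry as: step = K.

Reference trace:
step 1: T1 LOAD ⇒ load; ctr=1 reg=1
step 2: T2 LOAD ⇒ load; ctr=1 reg=1
step 3: T0 LOAD ⇒ load; ctr=1 reg=1
step 4: T1 CAS ⇒ ok; ctr=2 reg=1
step 5: T2 CAS ⇒ retry; ctr=2 reg=1
step 6: T2 LOAD ⇒ load; ctr=2 reg=2
step 7: T2 CAS ⇒ ok; ctr=3 reg=2
step 8: T1 LOAD ⇒ load; ctr=3 reg=3
step 9: T1 CAS ⇒ ok; ctr=4 reg=3
step 10: T0 CAS ⇒ retry; ctr=4 reg=1
step 11: T3 LOAD ⇒ load; ctr=4 reg=4
step 12: T3 CAS ⇒ ok; ctr=5 reg=4
step 13: T3 LOAD ⇒ load; ctr=5 reg=5
step 14: T3 CAS ⇒ ok; ctr=6 reg=5
Log disagrees first at step 10.

step = 10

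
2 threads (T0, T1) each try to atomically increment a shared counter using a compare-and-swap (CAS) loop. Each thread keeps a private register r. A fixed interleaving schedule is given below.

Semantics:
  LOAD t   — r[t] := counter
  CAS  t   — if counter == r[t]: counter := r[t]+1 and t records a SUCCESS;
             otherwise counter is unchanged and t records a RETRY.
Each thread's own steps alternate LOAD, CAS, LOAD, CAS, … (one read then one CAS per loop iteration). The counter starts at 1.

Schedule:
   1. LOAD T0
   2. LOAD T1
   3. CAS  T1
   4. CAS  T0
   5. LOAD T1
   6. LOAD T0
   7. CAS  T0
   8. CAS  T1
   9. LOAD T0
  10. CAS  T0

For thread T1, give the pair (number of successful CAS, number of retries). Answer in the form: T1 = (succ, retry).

T1 = (1, 1)

   1) LOAD T0:  M=1  r_T0=1
   2) LOAD T1:  M=1  r_T1=1
   3) CAS  T1:  M=2  r_T1=1 ✓
   4) CAS  T0:  M=2  r_T0=1 ✗
   5) LOAD T1:  M=2  r_T1=2
   6) LOAD T0:  M=2  r_T0=2
   7) CAS  T0:  M=3  r_T0=2 ✓
   8) CAS  T1:  M=3  r_T1=2 ✗
   9) LOAD T0:  M=3  r_T0=3
  10) CAS  T0:  M=4  r_T0=3 ✓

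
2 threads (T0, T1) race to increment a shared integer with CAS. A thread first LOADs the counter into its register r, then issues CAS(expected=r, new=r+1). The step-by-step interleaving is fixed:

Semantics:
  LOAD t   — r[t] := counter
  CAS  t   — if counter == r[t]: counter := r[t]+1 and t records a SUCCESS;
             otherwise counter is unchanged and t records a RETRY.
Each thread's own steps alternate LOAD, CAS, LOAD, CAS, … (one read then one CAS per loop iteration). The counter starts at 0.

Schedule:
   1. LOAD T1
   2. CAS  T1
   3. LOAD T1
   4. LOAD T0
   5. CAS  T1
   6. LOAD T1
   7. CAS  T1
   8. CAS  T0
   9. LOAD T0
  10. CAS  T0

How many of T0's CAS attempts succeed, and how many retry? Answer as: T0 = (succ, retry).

T1 LOAD — after: cnt=0, r=0 — load
T1 CAS — after: cnt=1, r=0 — ok
T1 LOAD — after: cnt=1, r=1 — load
T0 LOAD — after: cnt=1, r=1 — load
T1 CAS — after: cnt=2, r=1 — ok
T1 LOAD — after: cnt=2, r=2 — load
T1 CAS — after: cnt=3, r=2 — ok
T0 CAS — after: cnt=3, r=1 — retry
T0 LOAD — after: cnt=3, r=3 — load
T0 CAS — after: cnt=4, r=3 — ok

T0 = (1, 1)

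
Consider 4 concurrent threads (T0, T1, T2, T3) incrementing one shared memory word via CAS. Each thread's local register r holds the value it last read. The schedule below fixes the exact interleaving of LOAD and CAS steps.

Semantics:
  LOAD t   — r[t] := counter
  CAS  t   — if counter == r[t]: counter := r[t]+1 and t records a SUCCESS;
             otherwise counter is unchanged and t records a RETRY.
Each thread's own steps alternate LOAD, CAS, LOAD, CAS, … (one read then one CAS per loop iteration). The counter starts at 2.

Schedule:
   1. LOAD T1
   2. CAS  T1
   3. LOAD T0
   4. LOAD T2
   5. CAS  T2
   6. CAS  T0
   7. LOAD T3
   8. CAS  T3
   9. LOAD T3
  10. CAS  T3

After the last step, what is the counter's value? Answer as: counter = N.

counter = 6

[1] T1.load  rd  (counter 2, T1.r 2)
[2] T1.cas  hit  (counter 3, T1.r 2)
[3] T0.load  rd  (counter 3, T0.r 3)
[4] T2.load  rd  (counter 3, T2.r 3)
[5] T2.cas  hit  (counter 4, T2.r 3)
[6] T0.cas  miss  (counter 4, T0.r 3)
[7] T3.load  rd  (counter 4, T3.r 4)
[8] T3.cas  hit  (counter 5, T3.r 4)
[9] T3.load  rd  (counter 5, T3.r 5)
[10] T3.cas  hit  (counter 6, T3.r 5)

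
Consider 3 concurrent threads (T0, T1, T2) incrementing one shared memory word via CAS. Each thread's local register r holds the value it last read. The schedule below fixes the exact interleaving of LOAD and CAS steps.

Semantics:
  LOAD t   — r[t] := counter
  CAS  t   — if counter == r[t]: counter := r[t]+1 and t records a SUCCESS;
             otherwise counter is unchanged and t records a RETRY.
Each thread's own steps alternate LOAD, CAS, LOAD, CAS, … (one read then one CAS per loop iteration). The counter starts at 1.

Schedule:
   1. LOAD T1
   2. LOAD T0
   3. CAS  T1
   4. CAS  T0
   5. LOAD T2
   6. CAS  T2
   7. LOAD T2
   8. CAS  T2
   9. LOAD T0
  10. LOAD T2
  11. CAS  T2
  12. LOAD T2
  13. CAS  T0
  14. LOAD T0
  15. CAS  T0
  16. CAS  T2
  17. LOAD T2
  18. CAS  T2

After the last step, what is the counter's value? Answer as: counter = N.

counter = 7

[1] T1.load  rd  (counter 1, T1.r 1)
[2] T0.load  rd  (counter 1, T0.r 1)
[3] T1.cas  hit  (counter 2, T1.r 1)
[4] T0.cas  miss  (counter 2, T0.r 1)
[5] T2.load  rd  (counter 2, T2.r 2)
[6] T2.cas  hit  (counter 3, T2.r 2)
[7] T2.load  rd  (counter 3, T2.r 3)
[8] T2.cas  hit  (counter 4, T2.r 3)
[9] T0.load  rd  (counter 4, T0.r 4)
[10] T2.load  rd  (counter 4, T2.r 4)
[11] T2.cas  hit  (counter 5, T2.r 4)
[12] T2.load  rd  (counter 5, T2.r 5)
[13] T0.cas  miss  (counter 5, T0.r 4)
[14] T0.load  rd  (counter 5, T0.r 5)
[15] T0.cas  hit  (counter 6, T0.r 5)
[16] T2.cas  miss  (counter 6, T2.r 5)
[17] T2.load  rd  (counter 6, T2.r 6)
[18] T2.cas  hit  (counter 7, T2.r 6)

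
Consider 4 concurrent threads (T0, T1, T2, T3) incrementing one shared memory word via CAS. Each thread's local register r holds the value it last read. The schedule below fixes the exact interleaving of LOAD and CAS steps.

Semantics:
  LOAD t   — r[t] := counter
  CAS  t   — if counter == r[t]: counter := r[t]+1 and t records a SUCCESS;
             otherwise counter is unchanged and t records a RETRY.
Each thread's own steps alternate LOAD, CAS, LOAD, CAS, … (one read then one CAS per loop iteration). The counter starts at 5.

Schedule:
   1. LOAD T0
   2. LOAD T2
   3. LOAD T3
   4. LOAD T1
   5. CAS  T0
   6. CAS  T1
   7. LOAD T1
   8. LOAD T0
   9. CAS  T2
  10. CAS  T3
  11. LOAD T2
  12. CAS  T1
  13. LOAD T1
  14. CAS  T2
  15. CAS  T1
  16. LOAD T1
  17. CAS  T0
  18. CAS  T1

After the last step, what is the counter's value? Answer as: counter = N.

counter = 9

[1] T0.load  rd  (counter 5, T0.r 5)
[2] T2.load  rd  (counter 5, T2.r 5)
[3] T3.load  rd  (counter 5, T3.r 5)
[4] T1.load  rd  (counter 5, T1.r 5)
[5] T0.cas  hit  (counter 6, T0.r 5)
[6] T1.cas  miss  (counter 6, T1.r 5)
[7] T1.load  rd  (counter 6, T1.r 6)
[8] T0.load  rd  (counter 6, T0.r 6)
[9] T2.cas  miss  (counter 6, T2.r 5)
[10] T3.cas  miss  (counter 6, T3.r 5)
[11] T2.load  rd  (counter 6, T2.r 6)
[12] T1.cas  hit  (counter 7, T1.r 6)
[13] T1.load  rd  (counter 7, T1.r 7)
[14] T2.cas  miss  (counter 7, T2.r 6)
[15] T1.cas  hit  (counter 8, T1.r 7)
[16] T1.load  rd  (counter 8, T1.r 8)
[17] T0.cas  miss  (counter 8, T0.r 6)
[18] T1.cas  hit  (counter 9, T1.r 8)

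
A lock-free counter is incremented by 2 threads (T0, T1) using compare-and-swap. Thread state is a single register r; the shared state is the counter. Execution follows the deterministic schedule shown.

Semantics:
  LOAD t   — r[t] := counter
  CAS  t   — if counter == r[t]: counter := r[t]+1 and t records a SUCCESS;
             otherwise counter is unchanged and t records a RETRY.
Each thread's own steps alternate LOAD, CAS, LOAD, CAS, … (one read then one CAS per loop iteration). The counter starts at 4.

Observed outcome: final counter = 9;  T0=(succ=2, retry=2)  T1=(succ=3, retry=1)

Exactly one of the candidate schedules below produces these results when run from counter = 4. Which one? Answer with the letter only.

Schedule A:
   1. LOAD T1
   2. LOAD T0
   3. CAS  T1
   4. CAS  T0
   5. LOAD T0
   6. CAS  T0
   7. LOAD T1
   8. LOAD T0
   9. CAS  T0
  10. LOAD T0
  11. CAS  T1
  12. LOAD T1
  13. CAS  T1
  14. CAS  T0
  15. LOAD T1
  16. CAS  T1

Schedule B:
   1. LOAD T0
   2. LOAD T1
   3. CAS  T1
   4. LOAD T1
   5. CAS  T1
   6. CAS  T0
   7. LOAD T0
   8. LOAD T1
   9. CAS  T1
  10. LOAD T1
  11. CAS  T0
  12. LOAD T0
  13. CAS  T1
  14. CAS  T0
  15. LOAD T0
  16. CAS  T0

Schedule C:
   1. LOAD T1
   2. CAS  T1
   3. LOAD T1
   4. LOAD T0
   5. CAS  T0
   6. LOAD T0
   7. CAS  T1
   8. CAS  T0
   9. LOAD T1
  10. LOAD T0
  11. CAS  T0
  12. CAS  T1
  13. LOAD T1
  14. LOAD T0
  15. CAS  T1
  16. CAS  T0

Tracing schedule A:
1. LOAD T1 → mem=4 r[T1]=4 [LOAD]
2. LOAD T0 → mem=4 r[T0]=4 [LOAD]
3. CAS T1 → mem=5 r[T1]=4 [OK]
4. CAS T0 → mem=5 r[T0]=4 [RETRY]
5. LOAD T0 → mem=5 r[T0]=5 [LOAD]
6. CAS T0 → mem=6 r[T0]=5 [OK]
7. LOAD T1 → mem=6 r[T1]=6 [LOAD]
8. LOAD T0 → mem=6 r[T0]=6 [LOAD]
9. CAS T0 → mem=7 r[T0]=6 [OK]
10. LOAD T0 → mem=7 r[T0]=7 [LOAD]
11. CAS T1 → mem=7 r[T1]=6 [RETRY]
12. LOAD T1 → mem=7 r[T1]=7 [LOAD]
13. CAS T1 → mem=8 r[T1]=7 [OK]
14. CAS T0 → mem=8 r[T0]=7 [RETRY]
15. LOAD T1 → mem=8 r[T1]=8 [LOAD]
16. CAS T1 → mem=9 r[T1]=8 [OK]

A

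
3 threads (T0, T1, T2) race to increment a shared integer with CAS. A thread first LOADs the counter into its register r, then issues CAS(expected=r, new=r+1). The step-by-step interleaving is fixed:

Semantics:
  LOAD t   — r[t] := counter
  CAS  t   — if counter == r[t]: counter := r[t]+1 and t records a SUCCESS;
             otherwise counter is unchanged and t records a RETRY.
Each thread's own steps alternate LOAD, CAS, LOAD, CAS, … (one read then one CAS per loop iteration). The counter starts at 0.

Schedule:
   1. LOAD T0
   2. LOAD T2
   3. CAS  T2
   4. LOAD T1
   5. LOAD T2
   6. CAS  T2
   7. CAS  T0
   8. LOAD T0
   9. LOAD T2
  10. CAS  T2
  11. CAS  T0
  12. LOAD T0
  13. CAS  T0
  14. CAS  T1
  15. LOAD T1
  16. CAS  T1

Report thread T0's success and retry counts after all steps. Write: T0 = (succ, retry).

T0 = (1, 2)

1. LOAD T0 → mem=0 r[T0]=0 [LOAD]
2. LOAD T2 → mem=0 r[T2]=0 [LOAD]
3. CAS T2 → mem=1 r[T2]=0 [OK]
4. LOAD T1 → mem=1 r[T1]=1 [LOAD]
5. LOAD T2 → mem=1 r[T2]=1 [LOAD]
6. CAS T2 → mem=2 r[T2]=1 [OK]
7. CAS T0 → mem=2 r[T0]=0 [RETRY]
8. LOAD T0 → mem=2 r[T0]=2 [LOAD]
9. LOAD T2 → mem=2 r[T2]=2 [LOAD]
10. CAS T2 → mem=3 r[T2]=2 [OK]
11. CAS T0 → mem=3 r[T0]=2 [RETRY]
12. LOAD T0 → mem=3 r[T0]=3 [LOAD]
13. CAS T0 → mem=4 r[T0]=3 [OK]
14. CAS T1 → mem=4 r[T1]=1 [RETRY]
15. LOAD T1 → mem=4 r[T1]=4 [LOAD]
16. CAS T1 → mem=5 r[T1]=4 [OK]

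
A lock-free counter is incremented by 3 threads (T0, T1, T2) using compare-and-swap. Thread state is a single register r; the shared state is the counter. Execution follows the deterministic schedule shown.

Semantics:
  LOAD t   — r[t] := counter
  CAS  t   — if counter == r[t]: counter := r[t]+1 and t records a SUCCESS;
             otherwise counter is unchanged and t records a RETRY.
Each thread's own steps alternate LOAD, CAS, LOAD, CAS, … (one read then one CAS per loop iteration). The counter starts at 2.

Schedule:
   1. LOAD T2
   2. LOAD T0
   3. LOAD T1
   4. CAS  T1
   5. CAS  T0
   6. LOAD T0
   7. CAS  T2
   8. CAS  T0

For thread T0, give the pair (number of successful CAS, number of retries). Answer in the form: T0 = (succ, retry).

T0 = (1, 1)

   1) LOAD T2:  M=2  r_T2=2
   2) LOAD T0:  M=2  r_T0=2
   3) LOAD T1:  M=2  r_T1=2
   4) CAS  T1:  M=3  r_T1=2 ✓
   5) CAS  T0:  M=3  r_T0=2 ✗
   6) LOAD T0:  M=3  r_T0=3
   7) CAS  T2:  M=3  r_T2=2 ✗
   8) CAS  T0:  M=4  r_T0=3 ✓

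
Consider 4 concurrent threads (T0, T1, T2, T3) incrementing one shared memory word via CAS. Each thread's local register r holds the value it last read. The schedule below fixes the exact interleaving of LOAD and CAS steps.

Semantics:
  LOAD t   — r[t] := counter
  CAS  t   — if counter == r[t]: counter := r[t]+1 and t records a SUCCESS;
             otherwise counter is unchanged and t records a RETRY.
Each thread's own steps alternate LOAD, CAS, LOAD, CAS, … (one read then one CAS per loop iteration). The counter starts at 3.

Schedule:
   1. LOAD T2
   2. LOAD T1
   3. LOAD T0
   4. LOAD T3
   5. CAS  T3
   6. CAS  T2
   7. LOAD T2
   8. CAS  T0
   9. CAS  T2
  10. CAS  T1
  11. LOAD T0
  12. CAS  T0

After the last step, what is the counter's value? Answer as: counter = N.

[1] T2.load  rd  (counter 3, T2.r 3)
[2] T1.load  rd  (counter 3, T1.r 3)
[3] T0.load  rd  (counter 3, T0.r 3)
[4] T3.load  rd  (counter 3, T3.r 3)
[5] T3.cas  hit  (counter 4, T3.r 3)
[6] T2.cas  miss  (counter 4, T2.r 3)
[7] T2.load  rd  (counter 4, T2.r 4)
[8] T0.cas  miss  (counter 4, T0.r 3)
[9] T2.cas  hit  (counter 5, T2.r 4)
[10] T1.cas  miss  (counter 5, T1.r 3)
[11] T0.load  rd  (counter 5, T0.r 5)
[12] T0.cas  hit  (counter 6, T0.r 5)

counter = 6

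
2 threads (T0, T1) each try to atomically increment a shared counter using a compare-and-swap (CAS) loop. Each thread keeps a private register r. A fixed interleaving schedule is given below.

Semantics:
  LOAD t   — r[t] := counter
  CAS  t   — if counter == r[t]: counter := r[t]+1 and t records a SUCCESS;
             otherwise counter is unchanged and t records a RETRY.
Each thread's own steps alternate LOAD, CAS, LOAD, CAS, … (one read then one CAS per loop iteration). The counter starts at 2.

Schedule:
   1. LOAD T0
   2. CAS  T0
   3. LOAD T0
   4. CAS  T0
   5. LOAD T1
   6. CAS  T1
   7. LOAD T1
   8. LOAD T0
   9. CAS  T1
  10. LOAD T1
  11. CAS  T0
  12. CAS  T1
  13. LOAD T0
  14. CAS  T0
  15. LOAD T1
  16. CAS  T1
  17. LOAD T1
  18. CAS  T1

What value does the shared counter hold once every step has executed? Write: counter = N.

counter = 10

T0 LOAD — after: cnt=2, r=2 — load
T0 CAS — after: cnt=3, r=2 — ok
T0 LOAD — after: cnt=3, r=3 — load
T0 CAS — after: cnt=4, r=3 — ok
T1 LOAD — after: cnt=4, r=4 — load
T1 CAS — after: cnt=5, r=4 — ok
T1 LOAD — after: cnt=5, r=5 — load
T0 LOAD — after: cnt=5, r=5 — load
T1 CAS — after: cnt=6, r=5 — ok
T1 LOAD — after: cnt=6, r=6 — load
T0 CAS — after: cnt=6, r=5 — retry
T1 CAS — after: cnt=7, r=6 — ok
T0 LOAD — after: cnt=7, r=7 — load
T0 CAS — after: cnt=8, r=7 — ok
T1 LOAD — after: cnt=8, r=8 — load
T1 CAS — after: cnt=9, r=8 — ok
T1 LOAD — after: cnt=9, r=9 — load
T1 CAS — after: cnt=10, r=9 — ok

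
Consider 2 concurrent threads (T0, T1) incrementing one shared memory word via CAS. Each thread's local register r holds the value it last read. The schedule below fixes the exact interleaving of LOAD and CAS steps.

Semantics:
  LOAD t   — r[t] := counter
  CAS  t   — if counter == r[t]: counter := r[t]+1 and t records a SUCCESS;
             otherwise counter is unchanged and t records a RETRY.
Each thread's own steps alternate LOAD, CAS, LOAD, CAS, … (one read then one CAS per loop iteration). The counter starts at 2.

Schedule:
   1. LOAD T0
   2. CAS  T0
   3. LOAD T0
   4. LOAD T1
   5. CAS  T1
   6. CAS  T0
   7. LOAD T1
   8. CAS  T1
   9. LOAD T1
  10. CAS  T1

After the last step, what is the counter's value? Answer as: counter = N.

counter = 6

#1 T0 reads 2
#2 T0 CAS(2→3) writes; counter now 3
#3 T0 reads 3
#4 T1 reads 3
#5 T1 CAS(3→4) writes; counter now 4
#6 T0 CAS(3→4) fails; counter now 4
#7 T1 reads 4
#8 T1 CAS(4→5) writes; counter now 5
#9 T1 reads 5
#10 T1 CAS(5→6) writes; counter now 6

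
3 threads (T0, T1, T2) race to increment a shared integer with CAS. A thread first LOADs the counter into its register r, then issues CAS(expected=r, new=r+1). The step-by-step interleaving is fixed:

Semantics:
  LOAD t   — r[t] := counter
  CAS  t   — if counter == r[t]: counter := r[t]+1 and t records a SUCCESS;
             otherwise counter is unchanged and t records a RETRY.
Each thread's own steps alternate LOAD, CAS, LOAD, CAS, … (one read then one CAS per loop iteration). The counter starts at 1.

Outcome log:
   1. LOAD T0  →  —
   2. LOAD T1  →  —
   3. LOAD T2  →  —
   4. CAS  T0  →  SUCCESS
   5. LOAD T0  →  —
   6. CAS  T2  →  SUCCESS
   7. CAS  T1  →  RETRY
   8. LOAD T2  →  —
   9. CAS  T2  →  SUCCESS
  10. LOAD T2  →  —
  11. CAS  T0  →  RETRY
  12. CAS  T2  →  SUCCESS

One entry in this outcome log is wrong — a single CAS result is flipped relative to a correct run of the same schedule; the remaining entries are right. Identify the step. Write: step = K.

step = 6

Re-executing:
[1] T0.load  rd  (counter 1, T0.r 1)
[2] T1.load  rd  (counter 1, T1.r 1)
[3] T2.load  rd  (counter 1, T2.r 1)
[4] T0.cas  hit  (counter 2, T0.r 1)
[5] T0.load  rd  (counter 2, T0.r 2)
[6] T2.cas  miss  (counter 2, T2.r 1)
[7] T1.cas  miss  (counter 2, T1.r 1)
[8] T2.load  rd  (counter 2, T2.r 2)
[9] T2.cas  hit  (counter 3, T2.r 2)
[10] T2.load  rd  (counter 3, T2.r 3)
[11] T0.cas  miss  (counter 3, T0.r 2)
[12] T2.cas  hit  (counter 4, T2.r 3)
Flip is step 6.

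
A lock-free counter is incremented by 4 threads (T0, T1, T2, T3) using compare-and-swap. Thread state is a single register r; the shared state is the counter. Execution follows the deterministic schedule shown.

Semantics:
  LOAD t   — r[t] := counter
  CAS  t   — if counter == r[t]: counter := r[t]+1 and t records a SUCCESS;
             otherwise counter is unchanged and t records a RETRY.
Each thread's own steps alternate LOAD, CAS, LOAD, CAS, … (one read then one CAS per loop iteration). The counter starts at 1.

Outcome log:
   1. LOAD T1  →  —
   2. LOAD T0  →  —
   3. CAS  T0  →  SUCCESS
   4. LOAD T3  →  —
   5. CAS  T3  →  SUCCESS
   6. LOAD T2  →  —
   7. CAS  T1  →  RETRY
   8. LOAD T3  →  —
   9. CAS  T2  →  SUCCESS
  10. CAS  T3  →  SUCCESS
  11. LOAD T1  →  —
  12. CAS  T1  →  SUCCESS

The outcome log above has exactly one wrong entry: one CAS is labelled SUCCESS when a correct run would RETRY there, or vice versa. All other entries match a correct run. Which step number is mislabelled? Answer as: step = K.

step = 10

Re-executing:
   1) LOAD T1:  M=1  r_T1=1
   2) LOAD T0:  M=1  r_T0=1
   3) CAS  T0:  M=2  r_T0=1 ✓
   4) LOAD T3:  M=2  r_T3=2
   5) CAS  T3:  M=3  r_T3=2 ✓
   6) LOAD T2:  M=3  r_T2=3
   7) CAS  T1:  M=3  r_T1=1 ✗
   8) LOAD T3:  M=3  r_T3=3
   9) CAS  T2:  M=4  r_T2=3 ✓
  10) CAS  T3:  M=4  r_T3=3 ✗
  11) LOAD T1:  M=4  r_T1=4
  12) CAS  T1:  M=5  r_T1=4 ✓
Log disagrees first at step 10.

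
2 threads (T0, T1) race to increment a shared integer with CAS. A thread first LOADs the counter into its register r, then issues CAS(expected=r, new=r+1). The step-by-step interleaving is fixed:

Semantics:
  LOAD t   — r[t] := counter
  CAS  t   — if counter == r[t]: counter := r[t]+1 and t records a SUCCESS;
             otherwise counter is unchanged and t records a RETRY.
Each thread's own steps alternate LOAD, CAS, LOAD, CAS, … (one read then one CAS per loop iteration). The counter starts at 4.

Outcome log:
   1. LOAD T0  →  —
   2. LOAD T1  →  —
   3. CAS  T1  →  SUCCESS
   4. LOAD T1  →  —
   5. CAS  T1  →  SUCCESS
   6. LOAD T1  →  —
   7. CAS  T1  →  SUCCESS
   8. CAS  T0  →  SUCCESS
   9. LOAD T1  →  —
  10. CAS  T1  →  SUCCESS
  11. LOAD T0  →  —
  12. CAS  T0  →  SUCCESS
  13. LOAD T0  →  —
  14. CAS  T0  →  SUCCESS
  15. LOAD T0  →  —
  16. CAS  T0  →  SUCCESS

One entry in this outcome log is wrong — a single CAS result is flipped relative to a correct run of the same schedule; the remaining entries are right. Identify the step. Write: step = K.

Correct run:
#1 T0 reads 4
#2 T1 reads 4
#3 T1 CAS(4→5) writes; counter now 5
#4 T1 reads 5
#5 T1 CAS(5→6) writes; counter now 6
#6 T1 reads 6
#7 T1 CAS(6→7) writes; counter now 7
#8 T0 CAS(4→5) fails; counter now 7
#9 T1 reads 7
#10 T1 CAS(7→8) writes; counter now 8
#11 T0 reads 8
#12 T0 CAS(8→9) writes; counter now 9
#13 T0 reads 9
#14 T0 CAS(9→10) writes; counter now 10
#15 T0 reads 10
#16 T0 CAS(10→11) writes; counter now 11
Flip is step 8.

step = 8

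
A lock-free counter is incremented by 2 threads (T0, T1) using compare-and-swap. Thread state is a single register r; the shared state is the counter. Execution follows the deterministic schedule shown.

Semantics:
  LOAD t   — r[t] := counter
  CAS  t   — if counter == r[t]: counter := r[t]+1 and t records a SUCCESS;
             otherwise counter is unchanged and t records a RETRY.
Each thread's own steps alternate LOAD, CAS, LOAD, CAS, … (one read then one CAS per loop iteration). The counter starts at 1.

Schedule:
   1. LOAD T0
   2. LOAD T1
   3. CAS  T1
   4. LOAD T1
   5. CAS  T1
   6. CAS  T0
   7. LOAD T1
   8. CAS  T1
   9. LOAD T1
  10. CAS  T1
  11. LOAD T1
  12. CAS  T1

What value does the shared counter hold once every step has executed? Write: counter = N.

#1 T0 reads 1
#2 T1 reads 1
#3 T1 CAS(1→2) writes; counter now 2
#4 T1 reads 2
#5 T1 CAS(2→3) writes; counter now 3
#6 T0 CAS(1→2) fails; counter now 3
#7 T1 reads 3
#8 T1 CAS(3→4) writes; counter now 4
#9 T1 reads 4
#10 T1 CAS(4→5) writes; counter now 5
#11 T1 reads 5
#12 T1 CAS(5→6) writes; counter now 6

counter = 6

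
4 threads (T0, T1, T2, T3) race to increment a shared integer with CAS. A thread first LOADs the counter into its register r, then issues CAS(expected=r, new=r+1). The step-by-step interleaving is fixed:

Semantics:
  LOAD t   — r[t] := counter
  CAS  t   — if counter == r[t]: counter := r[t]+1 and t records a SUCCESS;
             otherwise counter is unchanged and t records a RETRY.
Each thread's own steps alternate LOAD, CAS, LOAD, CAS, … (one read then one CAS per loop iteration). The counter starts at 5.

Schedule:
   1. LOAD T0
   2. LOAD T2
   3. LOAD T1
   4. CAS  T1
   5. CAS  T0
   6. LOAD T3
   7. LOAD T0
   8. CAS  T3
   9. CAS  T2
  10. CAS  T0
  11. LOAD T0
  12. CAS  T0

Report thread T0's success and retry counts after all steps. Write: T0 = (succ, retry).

#1 T0 reads 5
#2 T2 reads 5
#3 T1 reads 5
#4 T1 CAS(5→6) writes; counter now 6
#5 T0 CAS(5→6) fails; counter now 6
#6 T3 reads 6
#7 T0 reads 6
#8 T3 CAS(6→7) writes; counter now 7
#9 T2 CAS(5→6) fails; counter now 7
#10 T0 CAS(6→7) fails; counter now 7
#11 T0 reads 7
#12 T0 CAS(7→8) writes; counter now 8

T0 = (1, 2)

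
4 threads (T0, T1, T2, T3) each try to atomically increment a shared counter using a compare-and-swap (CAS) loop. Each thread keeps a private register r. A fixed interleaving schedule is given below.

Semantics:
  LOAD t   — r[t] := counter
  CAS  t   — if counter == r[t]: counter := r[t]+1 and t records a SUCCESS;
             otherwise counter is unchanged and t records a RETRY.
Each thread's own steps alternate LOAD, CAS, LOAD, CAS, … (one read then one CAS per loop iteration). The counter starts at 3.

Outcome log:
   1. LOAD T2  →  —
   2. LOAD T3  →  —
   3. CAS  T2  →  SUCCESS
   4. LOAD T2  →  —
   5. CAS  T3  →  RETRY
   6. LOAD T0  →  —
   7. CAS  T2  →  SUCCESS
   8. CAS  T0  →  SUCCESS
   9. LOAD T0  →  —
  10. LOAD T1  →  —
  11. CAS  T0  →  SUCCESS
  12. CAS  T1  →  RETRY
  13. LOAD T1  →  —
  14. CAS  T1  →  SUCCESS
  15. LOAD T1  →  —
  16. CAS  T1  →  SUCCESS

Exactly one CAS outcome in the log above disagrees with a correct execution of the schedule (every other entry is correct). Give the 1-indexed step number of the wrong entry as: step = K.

Re-executing:
[1] T2.load  rd  (counter 3, T2.r 3)
[2] T3.load  rd  (counter 3, T3.r 3)
[3] T2.cas  hit  (counter 4, T2.r 3)
[4] T2.load  rd  (counter 4, T2.r 4)
[5] T3.cas  miss  (counter 4, T3.r 3)
[6] T0.load  rd  (counter 4, T0.r 4)
[7] T2.cas  hit  (counter 5, T2.r 4)
[8] T0.cas  miss  (counter 5, T0.r 4)
[9] T0.load  rd  (counter 5, T0.r 5)
[10] T1.load  rd  (counter 5, T1.r 5)
[11] T0.cas  hit  (counter 6, T0.r 5)
[12] T1.cas  miss  (counter 6, T1.r 5)
[13] T1.load  rd  (counter 6, T1.r 6)
[14] T1.cas  hit  (counter 7, T1.r 6)
[15] T1.load  rd  (counter 7, T1.r 7)
[16] T1.cas  hit  (counter 8, T1.r 7)
Flip is step 8.

step = 8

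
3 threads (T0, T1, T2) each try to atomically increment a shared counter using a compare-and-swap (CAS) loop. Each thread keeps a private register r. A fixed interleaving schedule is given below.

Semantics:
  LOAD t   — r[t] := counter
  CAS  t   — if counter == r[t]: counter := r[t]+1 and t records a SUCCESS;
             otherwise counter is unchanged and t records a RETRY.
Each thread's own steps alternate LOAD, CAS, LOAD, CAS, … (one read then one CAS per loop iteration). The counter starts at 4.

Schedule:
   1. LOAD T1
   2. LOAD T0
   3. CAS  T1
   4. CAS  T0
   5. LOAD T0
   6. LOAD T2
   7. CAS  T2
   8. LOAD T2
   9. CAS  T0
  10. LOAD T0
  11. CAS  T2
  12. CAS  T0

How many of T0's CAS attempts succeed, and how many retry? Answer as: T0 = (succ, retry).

1. LOAD T1 → mem=4 r[T1]=4 [LOAD]
2. LOAD T0 → mem=4 r[T0]=4 [LOAD]
3. CAS T1 → mem=5 r[T1]=4 [OK]
4. CAS T0 → mem=5 r[T0]=4 [RETRY]
5. LOAD T0 → mem=5 r[T0]=5 [LOAD]
6. LOAD T2 → mem=5 r[T2]=5 [LOAD]
7. CAS T2 → mem=6 r[T2]=5 [OK]
8. LOAD T2 → mem=6 r[T2]=6 [LOAD]
9. CAS T0 → mem=6 r[T0]=5 [RETRY]
10. LOAD T0 → mem=6 r[T0]=6 [LOAD]
11. CAS T2 → mem=7 r[T2]=6 [OK]
12. CAS T0 → mem=7 r[T0]=6 [RETRY]

T0 = (0, 3)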